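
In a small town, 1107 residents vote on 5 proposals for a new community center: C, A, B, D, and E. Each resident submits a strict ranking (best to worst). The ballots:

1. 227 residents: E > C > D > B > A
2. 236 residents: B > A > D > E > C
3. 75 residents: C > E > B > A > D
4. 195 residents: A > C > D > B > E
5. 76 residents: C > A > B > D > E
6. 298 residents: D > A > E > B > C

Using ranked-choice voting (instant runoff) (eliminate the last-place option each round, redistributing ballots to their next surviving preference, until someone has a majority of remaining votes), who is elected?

A

Round 1: C 151, A 195, B 236, D 298, E 227. Eliminate C.
Round 2: A 271, B 236, D 298, E 302. Eliminate B.
Round 3: A 507, D 298, E 302. Eliminate D.
Round 4: A 805, E 302. A has a majority.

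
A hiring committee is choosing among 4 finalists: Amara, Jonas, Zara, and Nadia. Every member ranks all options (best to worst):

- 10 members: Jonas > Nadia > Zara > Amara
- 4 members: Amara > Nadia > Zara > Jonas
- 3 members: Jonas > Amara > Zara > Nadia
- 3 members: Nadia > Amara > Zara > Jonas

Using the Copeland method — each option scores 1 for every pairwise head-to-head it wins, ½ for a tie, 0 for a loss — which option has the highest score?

Jonas

Amara: ties Zara; loses to Jonas and Nadia → score 0.5.
Jonas: beats Amara, Zara, and Nadia → score 3.
Zara: ties Amara; loses to Jonas and Nadia → score 0.5.
Nadia: beats Amara and Zara; loses to Jonas → score 2.
Jonas has the best pairwise record.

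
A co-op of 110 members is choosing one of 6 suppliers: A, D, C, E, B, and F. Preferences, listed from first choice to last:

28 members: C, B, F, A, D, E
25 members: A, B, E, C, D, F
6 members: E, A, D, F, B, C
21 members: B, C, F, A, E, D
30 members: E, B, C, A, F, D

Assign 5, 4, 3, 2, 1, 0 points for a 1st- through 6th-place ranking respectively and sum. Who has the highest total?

B

A: 28·2 + 25·5 + 6·4 + 21·2 + 30·2 = 307
D: 28·1 + 25·1 + 6·3 + 21·0 + 30·0 = 71
C: 28·5 + 25·2 + 6·0 + 21·4 + 30·3 = 364
E: 28·0 + 25·3 + 6·5 + 21·1 + 30·5 = 276
B: 28·4 + 25·4 + 6·1 + 21·5 + 30·4 = 443
F: 28·3 + 25·0 + 6·2 + 21·3 + 30·1 = 189
B has the highest Borda score (443).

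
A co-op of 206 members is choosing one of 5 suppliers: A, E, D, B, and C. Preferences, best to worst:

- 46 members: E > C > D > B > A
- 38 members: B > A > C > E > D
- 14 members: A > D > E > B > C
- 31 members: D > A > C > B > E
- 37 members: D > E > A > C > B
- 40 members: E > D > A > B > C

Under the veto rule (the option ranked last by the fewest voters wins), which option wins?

Last-place votes: A 46, E 31, D 38, B 37, C 54.
E is ranked last by the fewest voters, so E wins.

E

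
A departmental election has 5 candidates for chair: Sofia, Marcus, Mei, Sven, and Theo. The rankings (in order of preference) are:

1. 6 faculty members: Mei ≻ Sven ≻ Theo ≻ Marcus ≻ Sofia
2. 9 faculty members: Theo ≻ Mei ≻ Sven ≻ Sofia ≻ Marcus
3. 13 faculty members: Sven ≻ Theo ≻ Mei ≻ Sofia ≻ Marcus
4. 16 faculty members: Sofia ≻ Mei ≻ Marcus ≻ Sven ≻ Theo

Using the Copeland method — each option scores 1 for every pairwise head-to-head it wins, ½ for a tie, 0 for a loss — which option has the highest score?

Mei

Sofia: beats Marcus; loses to Mei, Sven, and Theo → score 1.
Marcus: loses to Sofia, Mei, Sven, and Theo → score 0.
Mei: beats Sofia, Marcus, and Sven; ties Theo → score 3.5.
Sven: beats Sofia, Marcus, and Theo; loses to Mei → score 3.
Theo: beats Sofia and Marcus; ties Mei; loses to Sven → score 2.5.
Mei has the best pairwise record.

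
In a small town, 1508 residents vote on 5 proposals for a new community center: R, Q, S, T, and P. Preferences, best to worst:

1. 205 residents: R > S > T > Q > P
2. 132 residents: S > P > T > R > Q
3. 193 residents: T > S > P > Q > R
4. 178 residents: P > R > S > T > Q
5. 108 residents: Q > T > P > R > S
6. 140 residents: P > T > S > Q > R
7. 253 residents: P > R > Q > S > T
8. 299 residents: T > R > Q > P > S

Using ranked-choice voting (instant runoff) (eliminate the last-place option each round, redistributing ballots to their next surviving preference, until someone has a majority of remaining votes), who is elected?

Round 1: R 205, Q 108, S 132, T 492, P 571. Eliminate Q.
Round 2: R 205, S 132, T 600, P 571. Eliminate S.
Round 3: R 205, T 600, P 703. Eliminate R.
Round 4: T 805, P 703. T has a majority.

T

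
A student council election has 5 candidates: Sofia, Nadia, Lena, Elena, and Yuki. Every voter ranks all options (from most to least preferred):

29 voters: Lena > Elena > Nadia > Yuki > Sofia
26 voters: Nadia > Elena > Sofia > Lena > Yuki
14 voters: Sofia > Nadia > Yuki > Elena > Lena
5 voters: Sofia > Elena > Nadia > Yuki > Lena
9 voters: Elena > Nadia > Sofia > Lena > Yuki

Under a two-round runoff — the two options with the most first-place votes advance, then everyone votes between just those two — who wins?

Nadia

Round 1 first-place votes: Sofia 19, Nadia 26, Lena 29, Elena 9, Yuki 0.
Lena and Nadia advance.
Runoff: Lena is preferred to Nadia by 29 voters; Nadia by 54.
Nadia wins the runoff.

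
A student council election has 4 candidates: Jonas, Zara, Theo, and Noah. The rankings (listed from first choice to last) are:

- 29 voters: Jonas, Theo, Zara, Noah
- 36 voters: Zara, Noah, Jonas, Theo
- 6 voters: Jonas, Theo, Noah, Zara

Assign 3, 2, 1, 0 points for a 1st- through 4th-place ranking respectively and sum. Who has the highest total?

Jonas: 29·3 + 36·1 + 6·3 = 141
Zara: 29·1 + 36·3 + 6·0 = 137
Theo: 29·2 + 36·0 + 6·2 = 70
Noah: 29·0 + 36·2 + 6·1 = 78
Jonas has the highest Borda score (141).

Jonas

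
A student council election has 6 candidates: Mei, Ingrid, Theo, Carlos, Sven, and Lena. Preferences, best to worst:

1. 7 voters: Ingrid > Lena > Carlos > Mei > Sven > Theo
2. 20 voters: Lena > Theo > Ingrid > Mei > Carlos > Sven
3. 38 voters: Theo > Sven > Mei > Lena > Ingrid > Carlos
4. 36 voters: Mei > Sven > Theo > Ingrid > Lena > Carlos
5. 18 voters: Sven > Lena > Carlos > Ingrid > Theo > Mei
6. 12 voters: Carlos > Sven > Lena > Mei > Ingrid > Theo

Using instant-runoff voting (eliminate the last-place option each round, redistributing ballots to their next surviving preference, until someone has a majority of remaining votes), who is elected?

Theo

Round 1: Mei 36, Ingrid 7, Theo 38, Carlos 12, Sven 18, Lena 20. Eliminate Ingrid.
Round 2: Mei 36, Theo 38, Carlos 12, Sven 18, Lena 27. Eliminate Carlos.
Round 3: Mei 36, Theo 38, Sven 30, Lena 27. Eliminate Lena.
Round 4: Mei 43, Theo 58, Sven 30. Eliminate Sven.
Round 5: Mei 55, Theo 76. Theo has a majority.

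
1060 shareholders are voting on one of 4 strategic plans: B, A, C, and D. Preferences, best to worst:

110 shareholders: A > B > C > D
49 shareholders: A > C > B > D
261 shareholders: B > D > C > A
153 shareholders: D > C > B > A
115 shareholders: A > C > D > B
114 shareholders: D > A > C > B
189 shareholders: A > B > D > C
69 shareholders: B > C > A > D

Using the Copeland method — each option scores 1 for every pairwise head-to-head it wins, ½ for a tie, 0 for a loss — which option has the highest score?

B: beats C and D; loses to A → score 2.
A: beats B, C, and D → score 3.
C: loses to B, A, and D → score 0.
D: beats C; loses to B and A → score 1.
A has the best pairwise record.

A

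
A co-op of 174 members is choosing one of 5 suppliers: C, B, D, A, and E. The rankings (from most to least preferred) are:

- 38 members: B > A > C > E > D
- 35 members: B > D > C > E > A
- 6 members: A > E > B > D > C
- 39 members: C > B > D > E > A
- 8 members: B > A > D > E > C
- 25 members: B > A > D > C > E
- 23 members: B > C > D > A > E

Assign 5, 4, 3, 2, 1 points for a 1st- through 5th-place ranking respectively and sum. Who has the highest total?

B

C: 38·3 + 35·3 + 6·1 + 39·5 + 8·1 + 25·2 + 23·4 = 570
B: 38·5 + 35·5 + 6·3 + 39·4 + 8·5 + 25·5 + 23·5 = 819
D: 38·1 + 35·4 + 6·2 + 39·3 + 8·3 + 25·3 + 23·3 = 475
A: 38·4 + 35·1 + 6·5 + 39·1 + 8·4 + 25·4 + 23·2 = 434
E: 38·2 + 35·2 + 6·4 + 39·2 + 8·2 + 25·1 + 23·1 = 312
B has the highest Borda score (819).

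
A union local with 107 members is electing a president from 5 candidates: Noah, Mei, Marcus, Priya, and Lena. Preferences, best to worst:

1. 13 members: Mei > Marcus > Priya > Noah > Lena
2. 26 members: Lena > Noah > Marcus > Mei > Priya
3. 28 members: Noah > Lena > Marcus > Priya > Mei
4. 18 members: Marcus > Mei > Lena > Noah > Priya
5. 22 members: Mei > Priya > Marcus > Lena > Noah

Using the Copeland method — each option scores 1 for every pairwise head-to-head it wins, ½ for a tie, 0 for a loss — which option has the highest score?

Lena

Noah: beats Mei, Marcus, and Priya; loses to Lena → score 3.
Mei: beats Priya; loses to Noah, Marcus, and Lena → score 1.
Marcus: beats Mei and Priya; loses to Noah and Lena → score 2.
Priya: loses to Noah, Mei, Marcus, and Lena → score 0.
Lena: beats Noah, Mei, Marcus, and Priya → score 4.
Lena has the best pairwise record.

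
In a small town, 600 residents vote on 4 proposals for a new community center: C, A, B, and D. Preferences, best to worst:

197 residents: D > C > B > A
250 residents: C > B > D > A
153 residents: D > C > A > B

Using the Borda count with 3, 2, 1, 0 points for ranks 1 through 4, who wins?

C: 197·2 + 250·3 + 153·2 = 1450
A: 197·0 + 250·0 + 153·1 = 153
B: 197·1 + 250·2 + 153·0 = 697
D: 197·3 + 250·1 + 153·3 = 1300
C has the highest Borda score (1450).

C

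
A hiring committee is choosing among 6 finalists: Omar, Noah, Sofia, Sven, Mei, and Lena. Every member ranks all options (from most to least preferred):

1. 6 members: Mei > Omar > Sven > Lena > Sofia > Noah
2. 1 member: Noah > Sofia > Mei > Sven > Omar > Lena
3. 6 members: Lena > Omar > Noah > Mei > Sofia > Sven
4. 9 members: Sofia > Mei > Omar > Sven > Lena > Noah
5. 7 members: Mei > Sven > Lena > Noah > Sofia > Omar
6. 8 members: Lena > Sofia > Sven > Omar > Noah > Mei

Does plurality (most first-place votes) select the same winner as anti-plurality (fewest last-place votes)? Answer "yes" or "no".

no

Plurality — first-place votes: Omar 0, Noah 1, Sofia 9, Sven 0, Mei 13, Lena 14. Winner: Lena.
Anti-plurality — last-place votes: Omar 7, Noah 15, Sofia 0, Sven 6, Mei 8, Lena 1. Winner: Sofia.
The two methods disagree.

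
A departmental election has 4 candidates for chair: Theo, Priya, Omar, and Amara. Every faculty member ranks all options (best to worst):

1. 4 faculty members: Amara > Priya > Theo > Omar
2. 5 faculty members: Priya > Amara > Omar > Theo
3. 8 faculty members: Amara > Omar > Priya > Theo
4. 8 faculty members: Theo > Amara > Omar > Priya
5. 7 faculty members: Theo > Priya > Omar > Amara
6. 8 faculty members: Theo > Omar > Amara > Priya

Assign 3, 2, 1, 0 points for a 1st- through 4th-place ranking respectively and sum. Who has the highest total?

Theo

Theo: 4·1 + 5·0 + 8·0 + 8·3 + 7·3 + 8·3 = 73
Priya: 4·2 + 5·3 + 8·1 + 8·0 + 7·2 + 8·0 = 45
Omar: 4·0 + 5·1 + 8·2 + 8·1 + 7·1 + 8·2 = 52
Amara: 4·3 + 5·2 + 8·3 + 8·2 + 7·0 + 8·1 = 70
Theo has the highest Borda score (73).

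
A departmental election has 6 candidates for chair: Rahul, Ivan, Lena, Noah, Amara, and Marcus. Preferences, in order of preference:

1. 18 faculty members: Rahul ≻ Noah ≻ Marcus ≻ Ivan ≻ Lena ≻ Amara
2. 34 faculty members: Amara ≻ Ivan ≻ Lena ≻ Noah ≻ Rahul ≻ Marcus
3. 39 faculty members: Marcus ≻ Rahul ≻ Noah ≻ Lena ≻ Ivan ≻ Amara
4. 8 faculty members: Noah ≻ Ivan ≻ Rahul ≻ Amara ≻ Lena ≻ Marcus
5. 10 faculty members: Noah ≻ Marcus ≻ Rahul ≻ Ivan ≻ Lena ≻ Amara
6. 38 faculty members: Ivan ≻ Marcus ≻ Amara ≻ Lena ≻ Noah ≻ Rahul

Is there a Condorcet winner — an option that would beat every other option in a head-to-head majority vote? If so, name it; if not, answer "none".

none

Checking pairwise contests:
Ivan beats Rahul 80–67.
Noah beats Ivan 75–72.
Rahul beats Lena 75–72.
Marcus beats Noah 77–70.
Rahul beats Amara 75–72.
Ivan beats Marcus 80–67.
Every option loses at least one head-to-head, so there is no Condorcet winner.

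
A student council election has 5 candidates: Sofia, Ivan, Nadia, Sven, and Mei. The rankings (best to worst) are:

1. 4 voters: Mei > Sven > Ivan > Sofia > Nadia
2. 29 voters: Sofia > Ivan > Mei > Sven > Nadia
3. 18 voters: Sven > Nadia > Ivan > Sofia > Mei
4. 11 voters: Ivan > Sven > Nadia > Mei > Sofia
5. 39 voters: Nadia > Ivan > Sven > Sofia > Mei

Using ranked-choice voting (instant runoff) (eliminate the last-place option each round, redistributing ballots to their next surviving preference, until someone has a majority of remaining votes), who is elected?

Round 1: Sofia 29, Ivan 11, Nadia 39, Sven 18, Mei 4. Eliminate Mei.
Round 2: Sofia 29, Ivan 11, Nadia 39, Sven 22. Eliminate Ivan.
Round 3: Sofia 29, Nadia 39, Sven 33. Eliminate Sofia.
Round 4: Nadia 39, Sven 62. Sven has a majority.

Sven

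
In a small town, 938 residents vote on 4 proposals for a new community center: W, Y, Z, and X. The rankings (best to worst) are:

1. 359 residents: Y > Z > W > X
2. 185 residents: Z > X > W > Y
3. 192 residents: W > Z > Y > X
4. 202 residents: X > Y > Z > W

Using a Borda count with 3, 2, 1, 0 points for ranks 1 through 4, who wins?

W: 359·1 + 185·1 + 192·3 + 202·0 = 1120
Y: 359·3 + 185·0 + 192·1 + 202·2 = 1673
Z: 359·2 + 185·3 + 192·2 + 202·1 = 1859
X: 359·0 + 185·2 + 192·0 + 202·3 = 976
Z has the highest Borda score (1859).

Z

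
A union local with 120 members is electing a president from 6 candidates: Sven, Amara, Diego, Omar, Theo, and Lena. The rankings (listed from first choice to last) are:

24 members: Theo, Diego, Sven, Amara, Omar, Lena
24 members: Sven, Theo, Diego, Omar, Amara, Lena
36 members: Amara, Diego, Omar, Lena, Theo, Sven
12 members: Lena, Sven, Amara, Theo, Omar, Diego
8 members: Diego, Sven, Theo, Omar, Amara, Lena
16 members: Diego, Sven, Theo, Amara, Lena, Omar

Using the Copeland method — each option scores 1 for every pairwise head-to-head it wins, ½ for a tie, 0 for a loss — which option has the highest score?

Sven: beats Amara, Omar, and Lena; ties Theo; loses to Diego → score 3.5.
Amara: beats Omar and Lena; loses to Sven, Diego, and Theo → score 2.
Diego: beats Sven, Amara, Omar, and Lena; ties Theo → score 4.5.
Omar: beats Lena; loses to Sven, Amara, Diego, and Theo → score 1.
Theo: beats Amara, Omar, and Lena; ties Sven and Diego → score 4.
Lena: loses to Sven, Amara, Diego, Omar, and Theo → score 0.
Diego has the best pairwise record.

Diego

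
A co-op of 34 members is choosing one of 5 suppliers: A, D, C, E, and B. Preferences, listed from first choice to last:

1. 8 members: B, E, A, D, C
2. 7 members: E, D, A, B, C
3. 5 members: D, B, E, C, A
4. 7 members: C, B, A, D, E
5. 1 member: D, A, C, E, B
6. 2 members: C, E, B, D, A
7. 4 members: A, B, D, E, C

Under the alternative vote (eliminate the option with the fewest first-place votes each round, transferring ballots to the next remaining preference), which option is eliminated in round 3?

Round 1: A 4, D 6, C 9, E 7, B 8. Eliminate A.
Round 2: D 6, C 9, E 7, B 12. Eliminate D.
Round 3: C 10, E 7, B 17. Eliminate E.

E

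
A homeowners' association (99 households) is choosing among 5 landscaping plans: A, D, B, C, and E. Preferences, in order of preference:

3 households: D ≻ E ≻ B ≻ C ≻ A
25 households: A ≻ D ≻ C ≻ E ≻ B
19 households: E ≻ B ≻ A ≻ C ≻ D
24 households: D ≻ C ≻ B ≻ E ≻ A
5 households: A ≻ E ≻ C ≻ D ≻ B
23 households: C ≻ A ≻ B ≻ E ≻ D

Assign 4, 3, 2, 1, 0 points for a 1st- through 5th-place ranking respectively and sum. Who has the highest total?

C

A: 3·0 + 25·4 + 19·2 + 24·0 + 5·4 + 23·3 = 227
D: 3·4 + 25·3 + 19·0 + 24·4 + 5·1 + 23·0 = 188
B: 3·2 + 25·0 + 19·3 + 24·2 + 5·0 + 23·2 = 157
C: 3·1 + 25·2 + 19·1 + 24·3 + 5·2 + 23·4 = 246
E: 3·3 + 25·1 + 19·4 + 24·1 + 5·3 + 23·1 = 172
C has the highest Borda score (246).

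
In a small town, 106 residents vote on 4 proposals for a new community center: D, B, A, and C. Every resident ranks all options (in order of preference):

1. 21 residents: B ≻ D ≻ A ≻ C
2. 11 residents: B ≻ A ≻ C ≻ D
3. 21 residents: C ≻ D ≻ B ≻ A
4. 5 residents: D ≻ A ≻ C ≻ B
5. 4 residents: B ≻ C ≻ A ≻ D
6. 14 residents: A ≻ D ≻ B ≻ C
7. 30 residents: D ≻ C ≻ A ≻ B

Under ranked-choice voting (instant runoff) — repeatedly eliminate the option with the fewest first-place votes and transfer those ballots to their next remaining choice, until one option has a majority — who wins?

Round 1: D 35, B 36, A 14, C 21. Eliminate A.
Round 2: D 49, B 36, C 21. Eliminate C.
Round 3: D 70, B 36. D has a majority.

D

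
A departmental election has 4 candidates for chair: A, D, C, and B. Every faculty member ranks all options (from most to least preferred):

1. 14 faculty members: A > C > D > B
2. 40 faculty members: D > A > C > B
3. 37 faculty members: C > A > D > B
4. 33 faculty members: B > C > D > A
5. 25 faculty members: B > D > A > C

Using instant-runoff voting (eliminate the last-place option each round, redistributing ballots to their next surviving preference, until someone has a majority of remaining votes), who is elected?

Round 1: A 14, D 40, C 37, B 58. Eliminate A.
Round 2: D 40, C 51, B 58. Eliminate D.
Round 3: C 91, B 58. C has a majority.

C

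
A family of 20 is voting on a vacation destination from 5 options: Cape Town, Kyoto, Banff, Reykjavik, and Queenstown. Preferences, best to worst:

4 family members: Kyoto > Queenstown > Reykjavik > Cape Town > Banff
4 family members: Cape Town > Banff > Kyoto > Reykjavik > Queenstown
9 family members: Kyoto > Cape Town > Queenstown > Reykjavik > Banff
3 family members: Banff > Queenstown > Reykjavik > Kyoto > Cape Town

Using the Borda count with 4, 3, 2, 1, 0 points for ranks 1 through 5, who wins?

Cape Town: 4·1 + 4·4 + 9·3 + 3·0 = 47
Kyoto: 4·4 + 4·2 + 9·4 + 3·1 = 63
Banff: 4·0 + 4·3 + 9·0 + 3·4 = 24
Reykjavik: 4·2 + 4·1 + 9·1 + 3·2 = 27
Queenstown: 4·3 + 4·0 + 9·2 + 3·3 = 39
Kyoto has the highest Borda score (63).

Kyoto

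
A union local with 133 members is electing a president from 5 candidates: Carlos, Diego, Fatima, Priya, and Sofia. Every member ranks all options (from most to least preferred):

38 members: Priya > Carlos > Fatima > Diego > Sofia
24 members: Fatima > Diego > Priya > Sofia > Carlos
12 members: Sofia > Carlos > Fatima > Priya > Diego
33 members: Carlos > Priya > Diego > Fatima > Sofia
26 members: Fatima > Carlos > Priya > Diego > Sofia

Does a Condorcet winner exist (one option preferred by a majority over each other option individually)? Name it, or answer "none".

Carlos

Carlos vs Diego: 109–24 for Carlos.
Carlos vs Fatima: 83–50 for Carlos.
Carlos vs Priya: 71–62 for Carlos.
Carlos vs Sofia: 97–36 for Carlos.
Carlos beats every other option head-to-head.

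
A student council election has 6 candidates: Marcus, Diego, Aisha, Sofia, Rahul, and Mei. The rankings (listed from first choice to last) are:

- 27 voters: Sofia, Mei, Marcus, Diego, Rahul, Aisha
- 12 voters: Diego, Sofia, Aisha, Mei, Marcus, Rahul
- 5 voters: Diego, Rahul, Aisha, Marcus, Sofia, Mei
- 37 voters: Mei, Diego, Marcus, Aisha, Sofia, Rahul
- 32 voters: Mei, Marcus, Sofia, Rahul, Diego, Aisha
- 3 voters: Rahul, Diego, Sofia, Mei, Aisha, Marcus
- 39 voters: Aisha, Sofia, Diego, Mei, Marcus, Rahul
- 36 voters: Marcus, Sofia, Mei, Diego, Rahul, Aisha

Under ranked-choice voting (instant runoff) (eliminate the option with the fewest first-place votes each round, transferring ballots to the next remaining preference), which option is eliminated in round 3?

Round 1: Marcus 36, Diego 17, Aisha 39, Sofia 27, Rahul 3, Mei 69. Eliminate Rahul.
Round 2: Marcus 36, Diego 20, Aisha 39, Sofia 27, Mei 69. Eliminate Diego.
Round 3: Marcus 36, Aisha 44, Sofia 42, Mei 69. Eliminate Marcus.

Marcus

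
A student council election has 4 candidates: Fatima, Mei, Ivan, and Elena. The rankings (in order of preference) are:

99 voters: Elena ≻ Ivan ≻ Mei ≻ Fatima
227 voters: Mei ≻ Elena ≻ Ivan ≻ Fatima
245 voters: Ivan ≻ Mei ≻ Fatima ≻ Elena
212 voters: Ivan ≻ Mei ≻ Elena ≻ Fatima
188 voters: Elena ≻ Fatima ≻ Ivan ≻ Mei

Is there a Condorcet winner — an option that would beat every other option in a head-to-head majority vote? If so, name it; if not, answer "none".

Checking pairwise contests:
Mei beats Fatima 783–188.
Ivan beats Mei 744–227.
Elena beats Ivan 514–457.
Mei beats Elena 684–287.
Every option loses at least one head-to-head, so there is no Condorcet winner.

none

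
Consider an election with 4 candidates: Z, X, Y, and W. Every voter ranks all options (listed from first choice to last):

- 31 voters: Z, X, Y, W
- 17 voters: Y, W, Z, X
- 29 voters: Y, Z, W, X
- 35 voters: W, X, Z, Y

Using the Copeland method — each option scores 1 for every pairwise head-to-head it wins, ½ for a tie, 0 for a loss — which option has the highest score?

Z

Z: beats X, Y, and W → score 3.
X: beats Y; loses to Z and W → score 1.
Y: beats W; loses to Z and X → score 1.
W: beats X; loses to Z and Y → score 1.
Z has the best pairwise record.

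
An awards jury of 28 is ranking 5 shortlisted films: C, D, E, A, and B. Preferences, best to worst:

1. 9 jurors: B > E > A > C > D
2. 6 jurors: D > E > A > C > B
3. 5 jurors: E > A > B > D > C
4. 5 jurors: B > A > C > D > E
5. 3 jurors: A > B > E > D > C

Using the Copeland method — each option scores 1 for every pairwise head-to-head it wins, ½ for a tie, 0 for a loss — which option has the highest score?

B

C: ties D; loses to E, A, and B → score 0.5.
D: ties C; loses to E, A, and B → score 0.5.
E: beats C, D, and A; loses to B → score 3.
A: beats C and D; ties B; loses to E → score 2.5.
B: beats C, D, and E; ties A → score 3.5.
B has the best pairwise record.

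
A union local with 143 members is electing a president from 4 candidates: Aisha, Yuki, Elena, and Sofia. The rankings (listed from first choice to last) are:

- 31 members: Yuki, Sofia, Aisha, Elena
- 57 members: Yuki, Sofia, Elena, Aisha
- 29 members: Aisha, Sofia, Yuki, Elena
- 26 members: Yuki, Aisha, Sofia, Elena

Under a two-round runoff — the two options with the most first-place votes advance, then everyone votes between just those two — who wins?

Yuki

Round 1 first-place votes: Aisha 29, Yuki 114, Elena 0, Sofia 0.
Yuki and Aisha advance.
Runoff: Yuki is preferred to Aisha by 114 voters; Aisha by 29.
Yuki wins the runoff.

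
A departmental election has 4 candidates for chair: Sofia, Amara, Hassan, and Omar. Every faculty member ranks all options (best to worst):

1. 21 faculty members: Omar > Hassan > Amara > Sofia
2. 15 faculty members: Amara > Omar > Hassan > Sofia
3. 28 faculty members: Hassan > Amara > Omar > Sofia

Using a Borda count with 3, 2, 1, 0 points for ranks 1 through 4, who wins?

Hassan

Sofia: 21·0 + 15·0 + 28·0 = 0
Amara: 21·1 + 15·3 + 28·2 = 122
Hassan: 21·2 + 15·1 + 28·3 = 141
Omar: 21·3 + 15·2 + 28·1 = 121
Hassan has the highest Borda score (141).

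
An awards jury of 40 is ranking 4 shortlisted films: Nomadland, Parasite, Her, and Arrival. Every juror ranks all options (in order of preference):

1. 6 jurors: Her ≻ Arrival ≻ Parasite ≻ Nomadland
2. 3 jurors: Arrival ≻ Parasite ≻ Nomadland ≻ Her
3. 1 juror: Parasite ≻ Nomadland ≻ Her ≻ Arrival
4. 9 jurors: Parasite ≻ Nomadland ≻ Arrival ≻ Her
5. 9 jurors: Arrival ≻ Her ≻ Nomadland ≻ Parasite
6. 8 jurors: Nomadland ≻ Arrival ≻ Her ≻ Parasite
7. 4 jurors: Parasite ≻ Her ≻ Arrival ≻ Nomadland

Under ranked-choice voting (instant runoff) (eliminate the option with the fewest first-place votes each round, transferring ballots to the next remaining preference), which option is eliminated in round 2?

Round 1: Nomadland 8, Parasite 14, Her 6, Arrival 12. Eliminate Her.
Round 2: Nomadland 8, Parasite 14, Arrival 18. Eliminate Nomadland.

Nomadland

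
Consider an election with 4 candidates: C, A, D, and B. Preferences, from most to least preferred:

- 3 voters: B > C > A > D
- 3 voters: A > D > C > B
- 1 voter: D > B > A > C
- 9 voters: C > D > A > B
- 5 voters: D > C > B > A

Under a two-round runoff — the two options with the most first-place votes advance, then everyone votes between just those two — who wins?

C

Round 1 first-place votes: C 9, A 3, D 6, B 3.
C and D advance.
Runoff: C is preferred to D by 12 voters; D by 9.
C wins the runoff.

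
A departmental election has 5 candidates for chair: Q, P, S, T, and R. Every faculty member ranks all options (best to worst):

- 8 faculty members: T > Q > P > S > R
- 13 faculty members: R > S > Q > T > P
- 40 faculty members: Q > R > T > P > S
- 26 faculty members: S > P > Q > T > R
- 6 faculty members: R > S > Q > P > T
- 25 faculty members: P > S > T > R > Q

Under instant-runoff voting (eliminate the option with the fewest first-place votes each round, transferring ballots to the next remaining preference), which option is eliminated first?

Round 1: Q 40, P 25, S 26, T 8, R 19. Eliminate T.

T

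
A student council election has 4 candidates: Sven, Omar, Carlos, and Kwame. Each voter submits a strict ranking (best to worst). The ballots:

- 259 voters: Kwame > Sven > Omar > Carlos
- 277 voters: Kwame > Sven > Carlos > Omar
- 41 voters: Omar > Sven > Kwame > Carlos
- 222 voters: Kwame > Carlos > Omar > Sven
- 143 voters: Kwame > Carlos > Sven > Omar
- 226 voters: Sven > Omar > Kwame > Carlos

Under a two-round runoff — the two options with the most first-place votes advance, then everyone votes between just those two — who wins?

Kwame

Round 1 first-place votes: Sven 226, Omar 41, Carlos 0, Kwame 901.
Kwame and Sven advance.
Runoff: Kwame is preferred to Sven by 901 voters; Sven by 267.
Kwame wins the runoff.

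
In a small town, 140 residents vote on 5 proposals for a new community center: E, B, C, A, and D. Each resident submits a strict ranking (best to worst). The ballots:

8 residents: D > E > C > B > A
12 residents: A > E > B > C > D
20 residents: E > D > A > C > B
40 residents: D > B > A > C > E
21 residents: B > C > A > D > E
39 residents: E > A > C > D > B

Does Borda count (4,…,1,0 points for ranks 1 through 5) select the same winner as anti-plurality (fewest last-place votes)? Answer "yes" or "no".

Borda — scores: E 296, B 236, C 229, A 327, D 312. Winner: A.
Anti-plurality — last-place votes: E 61, B 59, C 0, A 8, D 12. Winner: C.
The two methods disagree.

no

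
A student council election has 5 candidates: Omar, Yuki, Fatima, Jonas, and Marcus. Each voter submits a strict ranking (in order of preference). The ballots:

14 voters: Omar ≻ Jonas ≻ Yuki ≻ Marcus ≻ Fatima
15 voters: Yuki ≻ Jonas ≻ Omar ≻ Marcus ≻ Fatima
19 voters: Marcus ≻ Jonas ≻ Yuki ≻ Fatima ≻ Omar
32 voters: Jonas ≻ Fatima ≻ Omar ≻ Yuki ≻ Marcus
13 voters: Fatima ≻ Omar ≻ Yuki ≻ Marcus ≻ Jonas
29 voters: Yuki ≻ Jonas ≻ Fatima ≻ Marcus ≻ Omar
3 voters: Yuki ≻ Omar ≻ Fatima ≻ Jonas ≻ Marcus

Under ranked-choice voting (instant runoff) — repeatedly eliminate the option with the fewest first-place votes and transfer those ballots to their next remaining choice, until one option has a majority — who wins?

Round 1: Omar 14, Yuki 47, Fatima 13, Jonas 32, Marcus 19. Eliminate Fatima.
Round 2: Omar 27, Yuki 47, Jonas 32, Marcus 19. Eliminate Marcus.
Round 3: Omar 27, Yuki 47, Jonas 51. Eliminate Omar.
Round 4: Yuki 60, Jonas 65. Jonas has a majority.

Jonas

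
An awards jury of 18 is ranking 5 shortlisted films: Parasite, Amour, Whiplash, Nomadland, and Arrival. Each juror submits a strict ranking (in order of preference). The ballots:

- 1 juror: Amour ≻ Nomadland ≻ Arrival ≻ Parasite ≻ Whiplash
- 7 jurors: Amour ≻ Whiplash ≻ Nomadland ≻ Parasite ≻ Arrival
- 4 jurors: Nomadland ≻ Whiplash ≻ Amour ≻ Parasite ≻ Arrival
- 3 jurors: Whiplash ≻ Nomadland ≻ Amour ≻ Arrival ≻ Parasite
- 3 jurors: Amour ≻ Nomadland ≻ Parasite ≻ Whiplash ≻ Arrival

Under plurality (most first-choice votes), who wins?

Amour

First-place votes: Parasite 0, Amour 11, Whiplash 3, Nomadland 4, Arrival 0.
Amour has the most first-place votes.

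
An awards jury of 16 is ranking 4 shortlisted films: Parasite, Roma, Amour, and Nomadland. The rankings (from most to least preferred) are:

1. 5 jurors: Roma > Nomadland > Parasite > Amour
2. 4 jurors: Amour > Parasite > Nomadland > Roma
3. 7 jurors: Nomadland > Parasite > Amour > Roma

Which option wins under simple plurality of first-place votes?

Nomadland

First-place votes: Parasite 0, Roma 5, Amour 4, Nomadland 7.
Nomadland has the most first-place votes.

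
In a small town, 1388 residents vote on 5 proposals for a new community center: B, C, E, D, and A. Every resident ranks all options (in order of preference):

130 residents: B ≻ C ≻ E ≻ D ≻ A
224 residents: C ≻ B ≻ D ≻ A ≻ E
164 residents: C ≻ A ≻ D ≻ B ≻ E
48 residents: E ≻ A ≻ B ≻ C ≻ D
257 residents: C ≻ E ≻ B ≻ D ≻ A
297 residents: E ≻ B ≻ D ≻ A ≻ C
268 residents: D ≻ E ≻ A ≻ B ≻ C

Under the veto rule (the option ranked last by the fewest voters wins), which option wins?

B

Last-place votes: B 0, C 565, E 388, D 48, A 387.
B is ranked last by the fewest voters, so B wins.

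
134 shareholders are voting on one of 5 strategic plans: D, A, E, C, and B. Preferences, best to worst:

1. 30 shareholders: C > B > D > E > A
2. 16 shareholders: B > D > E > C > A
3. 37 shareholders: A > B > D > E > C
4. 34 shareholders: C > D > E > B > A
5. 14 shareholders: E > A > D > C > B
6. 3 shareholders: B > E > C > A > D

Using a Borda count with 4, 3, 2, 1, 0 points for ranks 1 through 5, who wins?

D

D: 30·2 + 16·3 + 37·2 + 34·3 + 14·2 + 3·0 = 312
A: 30·0 + 16·0 + 37·4 + 34·0 + 14·3 + 3·1 = 193
E: 30·1 + 16·2 + 37·1 + 34·2 + 14·4 + 3·3 = 232
C: 30·4 + 16·1 + 37·0 + 34·4 + 14·1 + 3·2 = 292
B: 30·3 + 16·4 + 37·3 + 34·1 + 14·0 + 3·4 = 311
D has the highest Borda score (312).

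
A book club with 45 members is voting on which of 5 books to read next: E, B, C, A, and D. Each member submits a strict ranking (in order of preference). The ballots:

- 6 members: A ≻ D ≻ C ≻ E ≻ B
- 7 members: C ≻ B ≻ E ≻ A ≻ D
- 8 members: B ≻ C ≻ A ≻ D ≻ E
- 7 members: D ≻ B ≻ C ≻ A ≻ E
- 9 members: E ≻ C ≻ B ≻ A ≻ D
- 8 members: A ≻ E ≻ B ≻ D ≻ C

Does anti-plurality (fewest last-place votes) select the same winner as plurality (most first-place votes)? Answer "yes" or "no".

yes

Anti-plurality — last-place votes: E 15, B 6, C 8, A 0, D 16. Winner: A.
Plurality — first-place votes: E 9, B 8, C 7, A 14, D 7. Winner: A.
The two methods agree.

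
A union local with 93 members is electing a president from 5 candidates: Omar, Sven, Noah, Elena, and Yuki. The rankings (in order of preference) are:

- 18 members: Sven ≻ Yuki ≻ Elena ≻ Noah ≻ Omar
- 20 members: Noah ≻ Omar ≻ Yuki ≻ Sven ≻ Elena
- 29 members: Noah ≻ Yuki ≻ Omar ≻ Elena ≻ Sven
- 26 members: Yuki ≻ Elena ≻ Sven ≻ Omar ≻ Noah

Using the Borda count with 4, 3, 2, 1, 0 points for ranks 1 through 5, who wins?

Yuki

Omar: 18·0 + 20·3 + 29·2 + 26·1 = 144
Sven: 18·4 + 20·1 + 29·0 + 26·2 = 144
Noah: 18·1 + 20·4 + 29·4 + 26·0 = 214
Elena: 18·2 + 20·0 + 29·1 + 26·3 = 143
Yuki: 18·3 + 20·2 + 29·3 + 26·4 = 285
Yuki has the highest Borda score (285).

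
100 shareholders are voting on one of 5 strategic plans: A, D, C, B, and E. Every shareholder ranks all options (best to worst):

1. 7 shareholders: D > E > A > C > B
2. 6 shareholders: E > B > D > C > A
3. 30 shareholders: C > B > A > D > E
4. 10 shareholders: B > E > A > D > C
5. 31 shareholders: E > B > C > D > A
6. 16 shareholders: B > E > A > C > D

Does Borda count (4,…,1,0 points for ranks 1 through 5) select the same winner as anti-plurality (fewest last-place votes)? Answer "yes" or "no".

yes

Borda — scores: A 126, D 111, C 211, B 305, E 247. Winner: B.
Anti-plurality — last-place votes: A 37, D 16, C 10, B 7, E 30. Winner: B.
The two methods agree.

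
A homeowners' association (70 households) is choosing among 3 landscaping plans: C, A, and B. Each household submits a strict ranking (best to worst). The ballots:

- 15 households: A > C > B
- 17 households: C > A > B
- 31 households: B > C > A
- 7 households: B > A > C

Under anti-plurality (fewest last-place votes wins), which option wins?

Last-place votes: C 7, A 31, B 32.
C is ranked last by the fewest voters, so C wins.

C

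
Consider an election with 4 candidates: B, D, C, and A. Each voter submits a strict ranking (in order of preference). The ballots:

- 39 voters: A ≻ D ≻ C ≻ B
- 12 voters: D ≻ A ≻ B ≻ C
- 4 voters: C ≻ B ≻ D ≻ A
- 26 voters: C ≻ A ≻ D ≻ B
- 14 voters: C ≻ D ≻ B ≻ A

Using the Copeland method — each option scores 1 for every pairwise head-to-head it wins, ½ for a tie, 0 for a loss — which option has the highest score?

A

B: loses to D, C, and A → score 0.
D: beats B and C; loses to A → score 2.
C: beats B; loses to D and A → score 1.
A: beats B, D, and C → score 3.
A has the best pairwise record.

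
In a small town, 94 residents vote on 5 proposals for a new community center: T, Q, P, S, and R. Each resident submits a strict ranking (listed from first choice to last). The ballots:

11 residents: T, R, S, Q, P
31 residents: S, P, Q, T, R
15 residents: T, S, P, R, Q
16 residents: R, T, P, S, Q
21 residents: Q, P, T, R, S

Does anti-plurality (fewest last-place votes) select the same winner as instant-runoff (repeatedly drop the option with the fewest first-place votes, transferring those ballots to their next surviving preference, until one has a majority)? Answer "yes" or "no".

yes

Anti-plurality — last-place votes: T 0, Q 31, P 11, S 21, R 31. Winner: T.
Instant-runoff — R1 T 26, Q 21, P 0, S 31, R 16 (P out); R2 T 26, Q 21, S 31, R 16 (R out); R3 T 42, Q 21, S 31 (Q out); R4 T 63, S 31 (T winner). Winner: T.
The two methods agree.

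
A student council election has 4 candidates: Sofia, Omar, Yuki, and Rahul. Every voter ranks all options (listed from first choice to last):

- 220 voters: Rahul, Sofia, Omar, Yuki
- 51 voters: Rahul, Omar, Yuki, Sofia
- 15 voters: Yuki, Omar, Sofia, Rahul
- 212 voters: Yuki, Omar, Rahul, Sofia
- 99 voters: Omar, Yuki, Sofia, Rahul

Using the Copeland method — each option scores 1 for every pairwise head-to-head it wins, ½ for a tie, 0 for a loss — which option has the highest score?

Sofia: loses to Omar, Yuki, and Rahul → score 0.
Omar: beats Sofia, Yuki, and Rahul → score 3.
Yuki: beats Sofia and Rahul; loses to Omar → score 2.
Rahul: beats Sofia; loses to Omar and Yuki → score 1.
Omar has the best pairwise record.

Omar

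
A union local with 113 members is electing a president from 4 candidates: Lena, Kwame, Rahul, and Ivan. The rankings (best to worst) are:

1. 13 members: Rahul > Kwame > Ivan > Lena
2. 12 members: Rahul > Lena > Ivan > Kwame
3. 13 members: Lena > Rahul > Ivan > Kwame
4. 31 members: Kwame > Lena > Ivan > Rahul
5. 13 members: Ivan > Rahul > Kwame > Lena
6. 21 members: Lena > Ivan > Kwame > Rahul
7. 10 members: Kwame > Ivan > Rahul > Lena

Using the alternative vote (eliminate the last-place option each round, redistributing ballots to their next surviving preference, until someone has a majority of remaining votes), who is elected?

Kwame

Round 1: Lena 34, Kwame 41, Rahul 25, Ivan 13. Eliminate Ivan.
Round 2: Lena 34, Kwame 41, Rahul 38. Eliminate Lena.
Round 3: Kwame 62, Rahul 51. Kwame has a majority.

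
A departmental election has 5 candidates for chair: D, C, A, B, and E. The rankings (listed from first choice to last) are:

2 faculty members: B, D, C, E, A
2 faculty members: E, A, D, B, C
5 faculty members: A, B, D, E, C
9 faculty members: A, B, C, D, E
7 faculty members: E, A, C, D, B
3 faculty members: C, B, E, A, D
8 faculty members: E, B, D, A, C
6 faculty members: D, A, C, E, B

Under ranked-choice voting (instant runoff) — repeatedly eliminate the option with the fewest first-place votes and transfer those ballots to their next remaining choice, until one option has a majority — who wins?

E

Round 1: D 6, C 3, A 14, B 2, E 17. Eliminate B.
Round 2: D 8, C 3, A 14, E 17. Eliminate C.
Round 3: D 8, A 14, E 20. Eliminate D.
Round 4: A 20, E 22. E has a majority.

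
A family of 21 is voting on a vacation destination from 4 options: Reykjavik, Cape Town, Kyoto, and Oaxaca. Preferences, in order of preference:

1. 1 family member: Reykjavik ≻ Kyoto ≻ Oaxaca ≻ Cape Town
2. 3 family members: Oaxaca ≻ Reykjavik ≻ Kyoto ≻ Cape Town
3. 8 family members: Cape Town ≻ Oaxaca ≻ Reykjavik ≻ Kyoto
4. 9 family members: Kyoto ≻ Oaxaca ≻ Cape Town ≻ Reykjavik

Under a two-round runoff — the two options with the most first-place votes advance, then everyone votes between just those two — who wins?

Round 1 first-place votes: Reykjavik 1, Cape Town 8, Kyoto 9, Oaxaca 3.
Kyoto and Cape Town advance.
Runoff: Kyoto is preferred to Cape Town by 13 voters; Cape Town by 8.
Kyoto wins the runoff.

Kyoto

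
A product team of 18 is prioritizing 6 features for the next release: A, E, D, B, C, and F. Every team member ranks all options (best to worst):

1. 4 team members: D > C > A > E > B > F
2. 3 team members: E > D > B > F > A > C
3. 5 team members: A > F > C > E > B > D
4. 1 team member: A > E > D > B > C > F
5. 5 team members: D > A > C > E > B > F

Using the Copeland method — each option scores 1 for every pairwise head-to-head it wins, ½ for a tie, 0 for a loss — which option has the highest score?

D

A: beats E, B, C, and F; loses to D → score 4.
E: beats B and F; ties D; loses to A and C → score 2.5.
D: beats A, B, C, and F; ties E → score 4.5.
B: beats F; loses to A, E, D, and C → score 1.
C: beats E, B, and F; loses to A and D → score 3.
F: loses to A, E, D, B, and C → score 0.
D has the best pairwise record.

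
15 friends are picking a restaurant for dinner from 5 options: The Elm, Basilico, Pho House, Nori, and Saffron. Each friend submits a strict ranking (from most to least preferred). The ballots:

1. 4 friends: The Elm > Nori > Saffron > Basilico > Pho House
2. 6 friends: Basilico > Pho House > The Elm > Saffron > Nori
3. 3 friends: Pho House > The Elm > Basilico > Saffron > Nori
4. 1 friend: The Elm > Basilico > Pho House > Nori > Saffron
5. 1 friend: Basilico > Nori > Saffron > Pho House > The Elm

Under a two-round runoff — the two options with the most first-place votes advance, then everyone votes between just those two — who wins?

The Elm

Round 1 first-place votes: The Elm 5, Basilico 7, Pho House 3, Nori 0, Saffron 0.
Basilico and The Elm advance.
Runoff: Basilico is preferred to The Elm by 7 voters; The Elm by 8.
The Elm wins the runoff.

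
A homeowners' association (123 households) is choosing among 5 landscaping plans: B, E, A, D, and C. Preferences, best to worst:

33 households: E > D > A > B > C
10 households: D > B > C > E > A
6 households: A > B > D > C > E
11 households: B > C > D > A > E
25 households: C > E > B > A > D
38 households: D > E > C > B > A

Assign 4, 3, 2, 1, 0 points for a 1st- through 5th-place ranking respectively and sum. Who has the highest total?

B: 33·1 + 10·3 + 6·3 + 11·4 + 25·2 + 38·1 = 213
E: 33·4 + 10·1 + 6·0 + 11·0 + 25·3 + 38·3 = 331
A: 33·2 + 10·0 + 6·4 + 11·1 + 25·1 + 38·0 = 126
D: 33·3 + 10·4 + 6·2 + 11·2 + 25·0 + 38·4 = 325
C: 33·0 + 10·2 + 6·1 + 11·3 + 25·4 + 38·2 = 235
E has the highest Borda score (331).

E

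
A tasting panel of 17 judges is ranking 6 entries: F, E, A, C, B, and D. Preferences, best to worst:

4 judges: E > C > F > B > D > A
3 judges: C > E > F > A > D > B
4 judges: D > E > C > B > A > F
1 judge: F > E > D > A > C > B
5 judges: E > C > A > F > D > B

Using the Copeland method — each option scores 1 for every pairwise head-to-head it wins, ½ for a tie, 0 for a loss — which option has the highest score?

E

F: beats B and D; loses to E, A, and C → score 2.
E: beats F, A, C, B, and D → score 5.
A: beats F and B; loses to E, C, and D → score 2.
C: beats F, A, B, and D; loses to E → score 4.
B: loses to F, E, A, C, and D → score 0.
D: beats A and B; loses to F, E, and C → score 2.
E has the best pairwise record.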